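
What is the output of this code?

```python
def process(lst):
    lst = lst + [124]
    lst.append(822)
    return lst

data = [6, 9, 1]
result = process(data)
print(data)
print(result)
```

Key concept: rebinding parameter vs mutation.
Step by step:
`data = [6, 9, 1]` → data = [6, 9, 1]
`result = process(data)` → result = [6, 9, 1, 124, 822]
`print(data)` → prints [6, 9, 1]
`print(result)` → prints [6, 9, 1, 124, 822]

Answer:
[6, 9, 1]
[6, 9, 1, 124, 822]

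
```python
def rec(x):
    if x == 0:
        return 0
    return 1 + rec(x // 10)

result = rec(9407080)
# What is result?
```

Count of digits of 9407080: 7

Answer: 7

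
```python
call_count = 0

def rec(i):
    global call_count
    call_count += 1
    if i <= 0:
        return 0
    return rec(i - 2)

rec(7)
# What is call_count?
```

Linear recursion stepping by 2: 5 calls from i=7 down to ≤0.

Answer: 5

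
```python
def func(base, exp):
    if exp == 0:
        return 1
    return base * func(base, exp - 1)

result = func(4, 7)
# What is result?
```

func(4, 7) = 4 * 4 * 4 * 4 * 4 * 4 * 4 = 16384

Answer: 16384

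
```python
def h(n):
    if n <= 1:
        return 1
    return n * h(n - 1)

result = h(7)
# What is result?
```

h(7) = 7 * 6 * 5 * 4 * 3 * 2 * 1 = 5040

Answer: 5040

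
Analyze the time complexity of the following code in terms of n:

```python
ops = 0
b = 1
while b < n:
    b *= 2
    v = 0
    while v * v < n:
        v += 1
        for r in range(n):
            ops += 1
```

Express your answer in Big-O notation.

Each loop level contributes: log n × √n × n. Multiplying the contributions gives O(n√n log n).

Answer: O(n√n log n)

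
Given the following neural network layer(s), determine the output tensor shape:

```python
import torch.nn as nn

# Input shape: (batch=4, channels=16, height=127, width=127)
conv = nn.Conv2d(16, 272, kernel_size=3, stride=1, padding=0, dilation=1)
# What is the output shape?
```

Input: (4, 16, 127, 127) -> Output: (4, 272, 125, 125)

Answer: (4, 272, 125, 125)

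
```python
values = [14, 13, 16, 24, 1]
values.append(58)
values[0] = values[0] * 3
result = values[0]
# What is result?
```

Trace:
`values = [14, 13, 16, 24, 1]` → values = [14, 13, 16, 24, 1]
`values.append(58)` → values = [14, 13, 16, 24, 1, 58]
`values[0] = values[0] * 3` → values = [42, 13, 16, 24, 1, 58]
`result = values[0]` → result = 42
So result = 42

Answer: 42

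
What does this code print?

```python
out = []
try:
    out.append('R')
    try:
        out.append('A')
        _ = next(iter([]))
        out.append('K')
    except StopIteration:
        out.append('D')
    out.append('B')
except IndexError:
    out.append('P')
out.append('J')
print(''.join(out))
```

Execution trace: 'R' (try body) → 'A' (inner try body) → 'D' (inner except StopIteration) → 'B' (try body, no exception) → 'J' (after the try/except). Output: RADBJ

Answer: RADBJ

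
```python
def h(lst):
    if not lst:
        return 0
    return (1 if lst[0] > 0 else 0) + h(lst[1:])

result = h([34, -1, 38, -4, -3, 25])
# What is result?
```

Count of positive elements in [34, -1, 38, -4, -3, 25] = 3

Answer: 3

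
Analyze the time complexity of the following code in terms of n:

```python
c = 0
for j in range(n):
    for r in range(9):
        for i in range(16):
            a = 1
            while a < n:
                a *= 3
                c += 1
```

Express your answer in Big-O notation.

Each loop level contributes: n × 1 × 1 × log n. Multiplying the contributions gives O(n log n).

Answer: O(n log n)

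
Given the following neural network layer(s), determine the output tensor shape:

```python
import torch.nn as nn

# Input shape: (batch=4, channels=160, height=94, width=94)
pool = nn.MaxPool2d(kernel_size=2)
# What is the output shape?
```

Input: (4, 160, 94, 94) -> Output: (4, 160, 47, 47)

Answer: (4, 160, 47, 47)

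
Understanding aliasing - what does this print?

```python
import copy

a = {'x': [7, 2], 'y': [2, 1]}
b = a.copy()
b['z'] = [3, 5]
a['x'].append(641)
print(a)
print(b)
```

Key concept: shallow copy of dict with mutable values.
Step by step:
`a = {'x': [7, 2], 'y': [2, 1]}` → a = {'x': [7, 2], 'y': [2, 1]}
`b = a.copy()` → b = {'x': [7, 2], 'y': [2, 1]}
`b['z'] = [3, 5]` → b = {'x': [7, 2], 'y': [2, 1], 'z': [3, 5]}
`a['x'].append(641)` → a = {'x': [7, 2, 641], 'y': [2, 1]}; b = {'x': [7, 2, 641], 'y': [2, 1], 'z': [3, 5]}
`print(a)` → prints {'x': [7, 2, 641], 'y': [2, 1]}
`print(b)` → prints {'x': [7, 2, 641], 'y': [2, 1], 'z': [3, 5]}

Answer:
{'x': [7, 2, 641], 'y': [2, 1]}
{'x': [7, 2, 641], 'y': [2, 1], 'z': [3, 5]}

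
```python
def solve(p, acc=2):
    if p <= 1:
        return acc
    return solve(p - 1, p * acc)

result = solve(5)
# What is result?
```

Accumulator trace (n, acc): (5, 2) -> (4, 10) -> (3, 40) -> (2, 120) -> (1, 240) -> return 240

Answer: 240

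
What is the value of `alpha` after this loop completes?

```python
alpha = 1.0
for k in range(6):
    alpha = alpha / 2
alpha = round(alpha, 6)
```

Halving LR 6 times: 1 / 2^6
`alpha` takes the values: 1.0 → 0.5 → 0.25 → 0.125 → 0.0625 → 0.03125 → 0.015625

Answer: 0.015625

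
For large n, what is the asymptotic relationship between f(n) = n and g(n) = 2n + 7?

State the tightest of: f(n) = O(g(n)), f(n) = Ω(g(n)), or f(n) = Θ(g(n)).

n vs 2n + 7: f(n) = Θ(g(n)) — they are asymptotically equivalent (constant factors don't affect Θ).

Answer: f(n) = Θ(g(n)) — they are asymptotically equivalent (constant factors don't affect Θ).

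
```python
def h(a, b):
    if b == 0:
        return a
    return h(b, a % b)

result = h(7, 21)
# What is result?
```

h(7, 21) -> h(21, 7) -> h(7, 0) -> 7

Answer: 7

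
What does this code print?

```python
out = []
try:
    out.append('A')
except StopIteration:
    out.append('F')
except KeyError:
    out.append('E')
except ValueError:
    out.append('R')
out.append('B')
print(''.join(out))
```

Execution trace: 'A' (try body, no exception) → 'B' (after the try/except). Output: AB

Answer: AB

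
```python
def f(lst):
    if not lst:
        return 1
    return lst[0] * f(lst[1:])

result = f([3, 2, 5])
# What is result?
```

Product over [3, 2, 5] = 3 * 2 * 5 = 30

Answer: 30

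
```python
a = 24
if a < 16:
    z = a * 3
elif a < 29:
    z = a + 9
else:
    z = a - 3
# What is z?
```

Trace:
`a = 24` → a = 24
`if a < 16: ...` → a < 16 is False, a < 29 is True → z = 33
So z = 33

Answer: 33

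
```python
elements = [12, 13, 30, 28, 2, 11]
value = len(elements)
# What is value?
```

Trace:
`elements = [12, 13, 30, 28, 2, 11]` → elements = [12, 13, 30, 28, 2, 11]
`value = len(elements)` → value = 6
So value = 6

Answer: 6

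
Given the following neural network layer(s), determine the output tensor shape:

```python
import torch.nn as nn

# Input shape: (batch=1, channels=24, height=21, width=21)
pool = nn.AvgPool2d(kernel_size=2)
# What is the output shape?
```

Input: (1, 24, 21, 21) -> Output: (1, 24, 10, 10)

Answer: (1, 24, 10, 10)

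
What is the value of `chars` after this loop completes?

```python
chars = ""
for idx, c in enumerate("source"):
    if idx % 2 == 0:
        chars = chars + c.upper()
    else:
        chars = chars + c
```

Uppercase even positions in 'source'
`chars` takes the values: "" → "S" → "So" → "SoU" → "SoUr" → "SoUrC" → "SoUrCe"

Answer: "SoUrCe"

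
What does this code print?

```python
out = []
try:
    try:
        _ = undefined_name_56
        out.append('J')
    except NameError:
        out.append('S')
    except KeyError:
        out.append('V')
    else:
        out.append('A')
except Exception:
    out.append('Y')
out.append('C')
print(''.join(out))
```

Execution trace: 'S' (inner except NameError) → 'C' (after the try/except). Output: SC

Answer: SC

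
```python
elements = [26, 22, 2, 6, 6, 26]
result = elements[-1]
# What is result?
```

Trace:
`elements = [26, 22, 2, 6, 6, 26]` → elements = [26, 22, 2, 6, 6, 26]
`result = elements[-1]` → result = 26
So result = 26

Answer: 26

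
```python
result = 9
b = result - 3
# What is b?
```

Trace:
`result = 9` → result = 9
`b = result - 3` → b = 6
So b = 6

Answer: 6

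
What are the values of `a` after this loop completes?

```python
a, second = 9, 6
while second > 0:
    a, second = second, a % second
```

GCD of 9 and 6
`a` takes the values: 9 → 6 → 3

Answer: 3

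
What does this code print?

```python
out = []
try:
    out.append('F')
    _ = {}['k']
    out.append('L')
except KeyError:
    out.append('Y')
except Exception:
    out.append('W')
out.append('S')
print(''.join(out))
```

Execution trace: 'F' (try body) → 'Y' (except KeyError) → 'S' (after the try/except). Output: FYS

Answer: FYS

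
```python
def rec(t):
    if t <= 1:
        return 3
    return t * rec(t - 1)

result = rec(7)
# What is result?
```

rec(7) = 7 * 6 * 5 * 4 * 3 * 2 * 3 = 15120

Answer: 15120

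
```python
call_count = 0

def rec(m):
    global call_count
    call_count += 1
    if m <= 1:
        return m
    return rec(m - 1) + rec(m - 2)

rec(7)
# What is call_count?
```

Calls(m) = 1 + Calls(m-1) + Calls(m-2); Calls(0)=Calls(1)=1. For m=7 this gives 41.

Answer: 41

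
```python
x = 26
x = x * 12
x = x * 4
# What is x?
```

Trace:
`x = 26` → x = 26
`x = x * 12` → x = 312
`x = x * 4` → x = 1248
So x = 1248

Answer: 1248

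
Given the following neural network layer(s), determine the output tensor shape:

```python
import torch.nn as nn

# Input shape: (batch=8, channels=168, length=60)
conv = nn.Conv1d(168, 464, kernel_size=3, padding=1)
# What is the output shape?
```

Input: (8, 168, 60) -> Output: (8, 464, 60)

Answer: (8, 464, 60)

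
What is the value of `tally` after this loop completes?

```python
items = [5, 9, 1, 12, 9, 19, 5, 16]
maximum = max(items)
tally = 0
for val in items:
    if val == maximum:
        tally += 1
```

Count of max value 19 in [5, 9, 1, 12, 9, 19, 5, 16]
`tally` takes the values: 0 → 1

Answer: 1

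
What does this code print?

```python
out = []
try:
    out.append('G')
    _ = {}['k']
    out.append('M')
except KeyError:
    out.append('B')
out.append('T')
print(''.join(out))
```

Execution trace: 'G' (try body) → 'B' (except KeyError) → 'T' (after the try/except). Output: GBT

Answer: GBT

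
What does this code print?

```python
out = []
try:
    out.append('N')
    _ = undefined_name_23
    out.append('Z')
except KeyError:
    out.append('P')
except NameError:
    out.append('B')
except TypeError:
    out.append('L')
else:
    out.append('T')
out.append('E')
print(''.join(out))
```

Execution trace: 'N' (try body) → 'B' (except NameError) → 'E' (after the try/except). Output: NBE

Answer: NBE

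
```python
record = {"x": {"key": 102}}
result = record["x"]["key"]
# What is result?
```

Trace:
`record = {"x": {"key": 102}}` → record = {'x': {'key': 102}}
`result = record["x"]["key"]` → result = 102
So result = 102

Answer: 102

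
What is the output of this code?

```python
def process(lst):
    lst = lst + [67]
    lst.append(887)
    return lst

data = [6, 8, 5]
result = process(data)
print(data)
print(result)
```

Key concept: rebinding parameter vs mutation.
Step by step:
`data = [6, 8, 5]` → data = [6, 8, 5]
`result = process(data)` → result = [6, 8, 5, 67, 887]
`print(data)` → prints [6, 8, 5]
`print(result)` → prints [6, 8, 5, 67, 887]

Answer:
[6, 8, 5]
[6, 8, 5, 67, 887]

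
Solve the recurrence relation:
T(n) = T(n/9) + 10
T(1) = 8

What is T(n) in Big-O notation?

Each step divides n by 9 and adds 10. After log_9(n) steps we reach T(1)=8. So T(n) = 10·log_9(n) + 8 = O(log n).

Answer: O(log n)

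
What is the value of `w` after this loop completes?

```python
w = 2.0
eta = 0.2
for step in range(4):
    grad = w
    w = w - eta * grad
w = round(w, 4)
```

Gradient descent: w = 2.0 * (1 - 0.2)^4
`w` takes the values: 2.0 → 1.6 → 1.28 → 1.024 → 0.8192

Answer: 0.8192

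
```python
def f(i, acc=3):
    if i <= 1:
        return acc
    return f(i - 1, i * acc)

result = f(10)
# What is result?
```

Accumulator trace (n, acc): (10, 3) -> (9, 30) -> (8, 270) -> (7, 2160) -> (6, 15120) -> (5, 90720) -> (4, 453600) -> (3, 1814400) -> (2, 5443200) -> (1, 10886400) -> return 10886400

Answer: 10886400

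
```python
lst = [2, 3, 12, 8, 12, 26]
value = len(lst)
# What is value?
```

Trace:
`lst = [2, 3, 12, 8, 12, 26]` → lst = [2, 3, 12, 8, 12, 26]
`value = len(lst)` → value = 6
So value = 6

Answer: 6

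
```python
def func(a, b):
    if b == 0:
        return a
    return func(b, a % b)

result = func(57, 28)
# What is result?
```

func(57, 28) -> func(28, 1) -> func(1, 0) -> 1

Answer: 1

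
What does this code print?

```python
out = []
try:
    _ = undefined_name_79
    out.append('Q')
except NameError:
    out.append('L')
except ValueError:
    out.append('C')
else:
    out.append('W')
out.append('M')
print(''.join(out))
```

Execution trace: 'L' (except NameError) → 'M' (after the try/except). Output: LM

Answer: LM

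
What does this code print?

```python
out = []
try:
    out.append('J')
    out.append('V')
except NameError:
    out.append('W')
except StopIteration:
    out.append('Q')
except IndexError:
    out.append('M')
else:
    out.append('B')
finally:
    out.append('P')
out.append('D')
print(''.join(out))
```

Execution trace: 'J' (try body) → 'V' (try body, no exception) → 'B' (else) → 'P' (finally) → 'D' (after the try/except). Output: JVBPD

Answer: JVBPD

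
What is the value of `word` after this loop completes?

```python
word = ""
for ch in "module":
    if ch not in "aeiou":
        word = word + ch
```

Remove vowels from 'module'
`word` takes the values: "" → "m" → "md" → "mdl"

Answer: "mdl"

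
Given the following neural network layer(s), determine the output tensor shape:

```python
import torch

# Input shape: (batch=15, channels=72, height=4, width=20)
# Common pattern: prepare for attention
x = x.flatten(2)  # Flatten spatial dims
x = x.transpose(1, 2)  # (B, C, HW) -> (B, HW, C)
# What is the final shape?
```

Input: (15, 72, 4, 20) -> after flatten(2): (15, 72, 80) -> Output: (15, 80, 72)

Answer: (15, 80, 72)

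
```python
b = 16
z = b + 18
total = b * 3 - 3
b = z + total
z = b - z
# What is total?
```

Trace:
`b = 16` → b = 16
`z = b + 18` → z = 34
`total = b * 3 - 3` → total = 45
`b = z + total` → b = 79
`z = b - z` → z = 45
So total = 45

Answer: 45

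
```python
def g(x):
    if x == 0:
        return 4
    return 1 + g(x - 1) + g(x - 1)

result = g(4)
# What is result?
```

g(x) = 1 + 2·g(x-1), g(0)=4. Closed form: (4+1)·2^4 - 1 = 79.

Answer: 79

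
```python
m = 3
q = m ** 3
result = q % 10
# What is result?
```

Trace:
`m = 3` → m = 3
`q = m ** 3` → q = 27
`result = q % 10` → result = 7
So result = 7

Answer: 7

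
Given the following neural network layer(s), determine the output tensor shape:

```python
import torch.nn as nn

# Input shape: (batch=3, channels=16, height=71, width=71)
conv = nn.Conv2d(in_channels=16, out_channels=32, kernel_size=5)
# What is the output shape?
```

Input: (3, 16, 71, 71) -> Output: (3, 32, 67, 67)

Answer: (3, 32, 67, 67)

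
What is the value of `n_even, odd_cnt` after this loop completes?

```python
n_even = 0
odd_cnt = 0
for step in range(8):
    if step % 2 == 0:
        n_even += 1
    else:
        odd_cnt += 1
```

Count evens and odds in range(8)
`n_even, odd_cnt` takes the values: (0, 0) → (1, 0) → (1, 1) → (2, 1) → (2, 2) → (3, 2) → (3, 3) → (4, 3) → (4, 4)

Answer: 4, 4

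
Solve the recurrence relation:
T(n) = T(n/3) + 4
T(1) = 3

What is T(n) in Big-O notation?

Each step divides n by 3 and adds 4. After log_3(n) steps we reach T(1)=3. So T(n) = 4·log_3(n) + 3 = O(log n).

Answer: O(log n)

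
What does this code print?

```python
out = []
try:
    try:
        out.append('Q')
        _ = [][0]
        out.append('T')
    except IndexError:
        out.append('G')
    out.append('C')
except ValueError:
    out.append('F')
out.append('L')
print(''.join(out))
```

Execution trace: 'Q' (inner try body) → 'G' (inner except IndexError) → 'C' (try body, no exception) → 'L' (after the try/except). Output: QGCL

Answer: QGCL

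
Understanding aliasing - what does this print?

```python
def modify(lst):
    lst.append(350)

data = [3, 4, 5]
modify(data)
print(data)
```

Key concept: function modifies passed list.
Step by step:
`data = [3, 4, 5]` → data = [3, 4, 5]
`modify(data)` → data = [3, 4, 5, 350]
`print(data)` → prints [3, 4, 5, 350]

Answer: [3, 4, 5, 350]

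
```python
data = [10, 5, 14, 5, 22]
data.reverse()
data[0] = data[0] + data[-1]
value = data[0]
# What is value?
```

Trace:
`data = [10, 5, 14, 5, 22]` → data = [10, 5, 14, 5, 22]
`data.reverse()` → data = [22, 5, 14, 5, 10]
`data[0] = data[0] + data[-1]` → data = [32, 5, 14, 5, 10]
`value = data[0]` → value = 32
So value = 32

Answer: 32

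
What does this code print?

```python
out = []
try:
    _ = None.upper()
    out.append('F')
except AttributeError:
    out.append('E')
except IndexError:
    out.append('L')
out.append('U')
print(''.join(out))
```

Execution trace: 'E' (except AttributeError) → 'U' (after the try/except). Output: EU

Answer: EU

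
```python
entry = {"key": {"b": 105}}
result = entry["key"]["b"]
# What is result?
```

Trace:
`entry = {"key": {"b": 105}}` → entry = {'key': {'b': 105}}
`result = entry["key"]["b"]` → result = 105
So result = 105

Answer: 105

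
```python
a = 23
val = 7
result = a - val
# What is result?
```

Trace:
`a = 23` → a = 23
`val = 7` → val = 7
`result = a - val` → result = 16
So result = 16

Answer: 16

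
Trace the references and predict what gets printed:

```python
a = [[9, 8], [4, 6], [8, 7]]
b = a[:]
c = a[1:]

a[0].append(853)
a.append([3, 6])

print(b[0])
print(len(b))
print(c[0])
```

Key concept: slice with nested mutation.
Step by step:
`a = [[9, 8], [4, 6], [8, 7]]` → a = [[9, 8], [4, 6], [8, 7]]
`b = a[:]` → b = [[9, 8], [4, 6], [8, 7]]
`c = a[1:]` → c = [[4, 6], [8, 7]]
`a[0].append(853)` → a = [[9, 8, 853], [4, 6], [8, 7]]; b = [[9, 8, 853], [4, 6], [8, 7]]
`a.append([3, 6])` → a = [[9, 8, 853], [4, 6], [8, 7], [3, 6]]
`print(b[0])` → prints [9, 8, 853]
`print(len(b))` → prints 3
`print(c[0])` → prints [4, 6]

Answer:
[9, 8, 853]
3
[4, 6]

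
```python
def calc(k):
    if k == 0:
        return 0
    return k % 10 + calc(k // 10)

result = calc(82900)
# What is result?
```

Sum of digits of 82900: 0 + 0 + 9 + 2 + 8 = 19

Answer: 19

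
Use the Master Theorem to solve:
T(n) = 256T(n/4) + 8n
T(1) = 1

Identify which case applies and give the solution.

a=256, b=4, f(n)=8n. log_4(256) = 4. Since c=1 < 4, Case 1 applies: T(n) = Θ(n^log_b(a)) = O(n^4).

Answer: O(n^4) - Case 1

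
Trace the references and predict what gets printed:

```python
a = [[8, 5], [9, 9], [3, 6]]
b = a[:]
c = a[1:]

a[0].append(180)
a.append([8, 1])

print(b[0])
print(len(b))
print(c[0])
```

Key concept: slice with nested mutation.
Step by step:
`a = [[8, 5], [9, 9], [3, 6]]` → a = [[8, 5], [9, 9], [3, 6]]
`b = a[:]` → b = [[8, 5], [9, 9], [3, 6]]
`c = a[1:]` → c = [[9, 9], [3, 6]]
`a[0].append(180)` → a = [[8, 5, 180], [9, 9], [3, 6]]; b = [[8, 5, 180], [9, 9], [3, 6]]
`a.append([8, 1])` → a = [[8, 5, 180], [9, 9], [3, 6], [8, 1]]
`print(b[0])` → prints [8, 5, 180]
`print(len(b))` → prints 3
`print(c[0])` → prints [9, 9]

Answer:
[8, 5, 180]
3
[9, 9]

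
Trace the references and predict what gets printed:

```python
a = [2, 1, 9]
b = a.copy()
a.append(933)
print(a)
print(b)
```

Key concept: list.copy() creates independent copy.
Step by step:
`a = [2, 1, 9]` → a = [2, 1, 9]
`b = a.copy()` → b = [2, 1, 9]
`a.append(933)` → a = [2, 1, 9, 933]
`print(a)` → prints [2, 1, 9, 933]
`print(b)` → prints [2, 1, 9]

Answer:
[2, 1, 9, 933]
[2, 1, 9]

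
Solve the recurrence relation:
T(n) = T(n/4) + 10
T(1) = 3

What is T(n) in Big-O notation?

Each step divides n by 4 and adds 10. After log_4(n) steps we reach T(1)=3. So T(n) = 10·log_4(n) + 3 = O(log n).

Answer: O(log n)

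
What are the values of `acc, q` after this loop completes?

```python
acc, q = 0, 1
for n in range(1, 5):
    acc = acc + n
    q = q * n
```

Sum and factorial of 1 to 4
`acc, q` takes the values: (0, 1) → (1, 1) → (3, 1) → (3, 2) → (6, 2) → (6, 6) → (10, 6) → (10, 24)

Answer: 10, 24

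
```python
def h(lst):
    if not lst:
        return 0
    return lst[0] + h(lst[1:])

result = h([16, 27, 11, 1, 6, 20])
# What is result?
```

16 + 27 + 11 + 1 + 6 + 20 + 0 = 81

Answer: 81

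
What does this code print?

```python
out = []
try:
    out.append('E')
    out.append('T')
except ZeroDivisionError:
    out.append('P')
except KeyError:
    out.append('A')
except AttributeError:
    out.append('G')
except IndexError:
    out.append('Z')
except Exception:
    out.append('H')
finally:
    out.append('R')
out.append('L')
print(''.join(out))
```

Execution trace: 'E' (try body) → 'T' (try body, no exception) → 'R' (finally) → 'L' (after the try/except). Output: ETRL

Answer: ETRL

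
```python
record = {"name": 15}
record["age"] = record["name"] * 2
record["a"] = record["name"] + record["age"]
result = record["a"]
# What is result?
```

Trace:
`record = {"name": 15}` → record = {'name': 15}
`record["age"] = record["name"] * 2` → record = {'name': 15, 'age': 30}
`record["a"] = record["name"] + record["age"]` → record = {'name': 15, 'age': 30, 'a': 45}
`result = record["a"]` → result = 45
So result = 45

Answer: 45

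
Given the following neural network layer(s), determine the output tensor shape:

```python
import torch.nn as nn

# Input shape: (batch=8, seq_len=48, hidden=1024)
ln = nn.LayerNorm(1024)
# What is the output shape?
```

Input: (8, 48, 1024) -> Output: (8, 48, 1024)

Answer: (8, 48, 1024)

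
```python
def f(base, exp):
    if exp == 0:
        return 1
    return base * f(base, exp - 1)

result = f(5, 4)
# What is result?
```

f(5, 4) = 5 * 5 * 5 * 5 = 625

Answer: 625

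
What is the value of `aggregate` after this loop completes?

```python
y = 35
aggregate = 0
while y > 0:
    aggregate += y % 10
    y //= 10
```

Sum digits of 35
`aggregate` takes the values: 0 → 5 → 8

Answer: 8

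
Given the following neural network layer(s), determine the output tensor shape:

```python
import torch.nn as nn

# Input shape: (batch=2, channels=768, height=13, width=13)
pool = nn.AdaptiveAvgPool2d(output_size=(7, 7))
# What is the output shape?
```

Input: (2, 768, 13, 13) -> Output: (2, 768, 7, 7)

Answer: (2, 768, 7, 7)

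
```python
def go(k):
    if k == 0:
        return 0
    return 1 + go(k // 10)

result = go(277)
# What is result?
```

Count of digits of 277: 3

Answer: 3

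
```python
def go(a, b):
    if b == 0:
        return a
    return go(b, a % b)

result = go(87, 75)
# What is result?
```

go(87, 75) -> go(75, 12) -> go(12, 3) -> go(3, 0) -> 3

Answer: 3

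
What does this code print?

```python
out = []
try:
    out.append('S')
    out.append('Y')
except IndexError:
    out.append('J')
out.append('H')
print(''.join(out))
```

Execution trace: 'S' (try body) → 'Y' (try body, no exception) → 'H' (after the try/except). Output: SYH

Answer: SYH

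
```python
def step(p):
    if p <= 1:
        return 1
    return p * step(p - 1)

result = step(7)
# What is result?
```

step(7) = 7 * 6 * 5 * 4 * 3 * 2 * 1 = 5040

Answer: 5040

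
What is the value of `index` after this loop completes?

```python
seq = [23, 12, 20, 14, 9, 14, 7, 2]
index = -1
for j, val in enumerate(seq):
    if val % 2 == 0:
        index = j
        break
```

First even number index in [23, 12, 20, 14, 9, 14, 7, 2]
`index` takes the values: -1 → 1

Answer: 1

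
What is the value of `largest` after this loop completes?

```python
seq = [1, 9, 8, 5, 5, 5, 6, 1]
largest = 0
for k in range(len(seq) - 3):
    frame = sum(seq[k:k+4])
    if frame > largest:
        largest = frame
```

Max sum of 4-element window in [1, 9, 8, 5, 5, 5, 6, 1]
`largest` takes the values: 0 → 23 → 27

Answer: 27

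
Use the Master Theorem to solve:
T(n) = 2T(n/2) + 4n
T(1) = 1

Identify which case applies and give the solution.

a=2, b=2, f(n)=4n. log_2(2) = 1. Since c=1 = 1, Case 2 applies: T(n) = Θ(n^log_b(a) · log n) = O(n log n).

Answer: O(n log n) - Case 2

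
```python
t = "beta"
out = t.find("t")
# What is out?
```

Trace:
`t = "beta"` → t = 'beta'
`out = t.find("t")` → out = 2
So out = 2

Answer: 2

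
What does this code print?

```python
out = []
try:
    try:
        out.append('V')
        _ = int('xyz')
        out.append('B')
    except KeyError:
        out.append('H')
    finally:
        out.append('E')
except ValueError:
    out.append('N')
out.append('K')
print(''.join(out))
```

Execution trace: 'V' (try body) → 'E' (finally) → 'N' (outer except ValueError) → 'K' (after the try/except). Output: VENK

Answer: VENK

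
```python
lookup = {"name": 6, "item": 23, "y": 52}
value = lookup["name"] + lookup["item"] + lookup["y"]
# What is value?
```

Trace:
`lookup = {"name": 6, "item": 23, "y": 52}` → lookup = {'name': 6, 'item': 23, 'y': 52}
`value = lookup["name"] + lookup["item"] + lookup["y"]` → value = 81
So value = 81

Answer: 81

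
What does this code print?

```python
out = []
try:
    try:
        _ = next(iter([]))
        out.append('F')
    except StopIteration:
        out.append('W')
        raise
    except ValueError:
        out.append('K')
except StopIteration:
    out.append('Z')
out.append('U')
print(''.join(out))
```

Execution trace: 'W' (inner except StopIteration) → 'Z' (outer except StopIteration) → 'U' (after the try/except). Output: WZU

Answer: WZU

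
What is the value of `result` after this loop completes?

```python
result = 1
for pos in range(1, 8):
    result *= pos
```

7! = 5040
`result` takes the values: 1 → 2 → 6 → 24 → 120 → 720 → 5040

Answer: 5040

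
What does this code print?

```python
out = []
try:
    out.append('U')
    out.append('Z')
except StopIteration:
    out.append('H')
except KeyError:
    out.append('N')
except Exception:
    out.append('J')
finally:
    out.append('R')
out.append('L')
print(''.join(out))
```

Execution trace: 'U' (try body) → 'Z' (try body, no exception) → 'R' (finally) → 'L' (after the try/except). Output: UZRL

Answer: UZRL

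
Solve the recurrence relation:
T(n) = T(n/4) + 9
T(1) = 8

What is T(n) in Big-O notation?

Each step divides n by 4 and adds 9. After log_4(n) steps we reach T(1)=8. So T(n) = 9·log_4(n) + 8 = O(log n).

Answer: O(log n)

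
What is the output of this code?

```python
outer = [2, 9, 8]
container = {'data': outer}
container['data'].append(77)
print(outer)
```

Key concept: dict holds reference to list.
Step by step:
`outer = [2, 9, 8]` → outer = [2, 9, 8]
`container = {'data': outer}` → container = {'data': [2, 9, 8]}
`container['data'].append(77)` → outer = [2, 9, 8, 77]; container = {'data': [2, 9, 8, 77]}
`print(outer)` → prints [2, 9, 8, 77]

Answer: [2, 9, 8, 77]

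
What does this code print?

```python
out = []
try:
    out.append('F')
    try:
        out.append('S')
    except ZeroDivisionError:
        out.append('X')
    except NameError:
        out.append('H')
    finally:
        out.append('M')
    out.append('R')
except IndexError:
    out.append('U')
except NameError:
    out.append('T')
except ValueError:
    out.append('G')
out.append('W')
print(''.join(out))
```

Execution trace: 'F' (try body) → 'S' (inner try body, no exception) → 'M' (inner finally) → 'R' (try body, no exception) → 'W' (after the try/except). Output: FSMRW

Answer: FSMRW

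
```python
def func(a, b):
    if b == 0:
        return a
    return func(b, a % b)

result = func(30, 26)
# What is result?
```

func(30, 26) -> func(26, 4) -> func(4, 2) -> func(2, 0) -> 2

Answer: 2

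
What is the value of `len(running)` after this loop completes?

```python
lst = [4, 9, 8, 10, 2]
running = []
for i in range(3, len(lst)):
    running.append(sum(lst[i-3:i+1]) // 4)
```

Number of 4-element averages
`running` takes the values: [] → [7] → [7, 7]
So `len(running)` = 2

Answer: 2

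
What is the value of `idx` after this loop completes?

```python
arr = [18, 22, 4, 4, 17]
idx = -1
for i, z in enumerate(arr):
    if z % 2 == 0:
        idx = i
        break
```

First even number index in [18, 22, 4, 4, 17]
`idx` takes the values: -1 → 0

Answer: 0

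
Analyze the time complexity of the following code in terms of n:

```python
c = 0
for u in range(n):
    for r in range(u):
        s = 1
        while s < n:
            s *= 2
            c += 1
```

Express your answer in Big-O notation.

Each loop level contributes: n × n × log n. Multiplying the contributions gives O(n^2 log n).

Answer: O(n^2 log n)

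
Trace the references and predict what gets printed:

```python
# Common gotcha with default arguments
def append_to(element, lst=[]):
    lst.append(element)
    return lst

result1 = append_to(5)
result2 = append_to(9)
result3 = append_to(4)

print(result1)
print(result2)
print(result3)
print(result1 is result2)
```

Key concept: mutable default argument gotcha.
Step by step:
`result1 = append_to(5)` → result1 = [5]
`result2 = append_to(9)` → result1 = [5, 9] (same object as result2); result2 = [5, 9] (same object as result1)
`result3 = append_to(4)` → result1 = [5, 9, 4] (same object as result2, result3); result2 = [5, 9, 4] (same object as result1, result3); result3 = [5, 9, 4] (same object as result1, result2)
`print(result1)` → prints [5, 9, 4]
`print(result2)` → prints [5, 9, 4]
`print(result3)` → prints [5, 9, 4]
`print(result1 is result2)` → prints True

Answer:
[5, 9, 4]
[5, 9, 4]
[5, 9, 4]
True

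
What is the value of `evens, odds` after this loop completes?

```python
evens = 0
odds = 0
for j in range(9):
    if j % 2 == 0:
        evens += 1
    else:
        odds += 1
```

Count evens and odds in range(9)
`evens, odds` takes the values: (0, 0) → (1, 0) → (1, 1) → (2, 1) → (2, 2) → (3, 2) → (3, 3) → (4, 3) → (4, 4) → (5, 4)

Answer: 5, 4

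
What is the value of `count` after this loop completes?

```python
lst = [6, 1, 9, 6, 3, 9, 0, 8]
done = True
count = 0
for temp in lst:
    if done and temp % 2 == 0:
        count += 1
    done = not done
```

Count even values at even positions
`count` takes the values: 0 → 1 → 2

Answer: 2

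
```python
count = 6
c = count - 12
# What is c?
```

Trace:
`count = 6` → count = 6
`c = count - 12` → c = -6
So c = -6

Answer: -6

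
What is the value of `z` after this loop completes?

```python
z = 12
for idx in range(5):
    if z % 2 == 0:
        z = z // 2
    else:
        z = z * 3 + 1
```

Collatz-style transformation from 12
`z` takes the values: 12 → 6 → 3 → 10 → 5 → 16

Answer: 16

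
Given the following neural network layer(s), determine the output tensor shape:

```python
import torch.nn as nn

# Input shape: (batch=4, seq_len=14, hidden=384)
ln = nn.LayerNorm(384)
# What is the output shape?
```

Input: (4, 14, 384) -> Output: (4, 14, 384)

Answer: (4, 14, 384)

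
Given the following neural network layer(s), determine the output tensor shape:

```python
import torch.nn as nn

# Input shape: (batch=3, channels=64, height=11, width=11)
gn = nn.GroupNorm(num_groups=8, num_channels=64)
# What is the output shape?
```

Input: (3, 64, 11, 11) -> Output: (3, 64, 11, 11)

Answer: (3, 64, 11, 11)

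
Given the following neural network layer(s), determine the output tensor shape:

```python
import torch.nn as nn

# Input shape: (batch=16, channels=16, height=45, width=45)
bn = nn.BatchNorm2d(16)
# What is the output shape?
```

Input: (16, 16, 45, 45) -> Output: (16, 16, 45, 45)

Answer: (16, 16, 45, 45)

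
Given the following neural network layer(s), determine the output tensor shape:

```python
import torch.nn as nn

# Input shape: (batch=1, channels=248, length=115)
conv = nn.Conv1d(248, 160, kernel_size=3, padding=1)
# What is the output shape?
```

Input: (1, 248, 115) -> Output: (1, 160, 115)

Answer: (1, 160, 115)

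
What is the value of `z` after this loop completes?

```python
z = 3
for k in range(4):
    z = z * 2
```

Multiply by 2, 4 times: 3 * 2^4 = 48
`z` takes the values: 3 → 6 → 12 → 24 → 48

Answer: 48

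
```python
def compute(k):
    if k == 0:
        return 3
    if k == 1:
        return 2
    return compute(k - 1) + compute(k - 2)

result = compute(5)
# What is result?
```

Build up from base cases: compute(0)=3, compute(1)=2, compute(2)=5, compute(3)=7, compute(4)=12, compute(5)=19

Answer: 19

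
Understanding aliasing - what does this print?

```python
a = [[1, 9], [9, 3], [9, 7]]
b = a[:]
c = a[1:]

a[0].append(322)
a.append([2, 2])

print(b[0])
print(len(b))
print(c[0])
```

Key concept: slice with nested mutation.
Step by step:
`a = [[1, 9], [9, 3], [9, 7]]` → a = [[1, 9], [9, 3], [9, 7]]
`b = a[:]` → b = [[1, 9], [9, 3], [9, 7]]
`c = a[1:]` → c = [[9, 3], [9, 7]]
`a[0].append(322)` → a = [[1, 9, 322], [9, 3], [9, 7]]; b = [[1, 9, 322], [9, 3], [9, 7]]
`a.append([2, 2])` → a = [[1, 9, 322], [9, 3], [9, 7], [2, 2]]
`print(b[0])` → prints [1, 9, 322]
`print(len(b))` → prints 3
`print(c[0])` → prints [9, 3]

Answer:
[1, 9, 322]
3
[9, 3]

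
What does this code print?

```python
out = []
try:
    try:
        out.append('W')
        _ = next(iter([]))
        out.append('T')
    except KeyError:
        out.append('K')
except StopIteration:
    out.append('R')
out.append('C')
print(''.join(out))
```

Execution trace: 'W' (try body) → 'R' (outer except StopIteration) → 'C' (after the try/except). Output: WRC

Answer: WRC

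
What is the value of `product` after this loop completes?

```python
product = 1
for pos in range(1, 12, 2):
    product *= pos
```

Product of 1, 3, 5, ... up to 11
`product` takes the values: 1 → 3 → 15 → 105 → 945 → 10395

Answer: 10395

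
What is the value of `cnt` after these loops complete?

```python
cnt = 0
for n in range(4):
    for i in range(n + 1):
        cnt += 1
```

Triangle: 1 + 2 + ... + 4
`cnt` takes the values: 0 → 1 → 2 → 3 → 4 → 5 → 6 → 7 → 8 → 9 → 10

Answer: 10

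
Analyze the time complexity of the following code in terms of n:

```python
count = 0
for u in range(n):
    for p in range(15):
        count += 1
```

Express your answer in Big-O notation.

Each loop level contributes: n × 1. Multiplying the contributions gives O(n).

Answer: O(n)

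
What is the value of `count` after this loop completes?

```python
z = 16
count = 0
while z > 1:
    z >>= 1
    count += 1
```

Count right shifts until 1
`count` takes the values: 0 → 1 → 2 → 3 → 4

Answer: 4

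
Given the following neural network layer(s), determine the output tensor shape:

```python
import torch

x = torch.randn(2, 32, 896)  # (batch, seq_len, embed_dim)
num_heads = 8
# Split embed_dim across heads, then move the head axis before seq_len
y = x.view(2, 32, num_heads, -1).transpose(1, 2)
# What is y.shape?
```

Input: (2, 32, 896) -> head_dim = 896 // 8 = 112; after view: (2, 32, 8, 112) -> after transpose(1, 2): (2, 8, 32, 112) -> Output: (2, 8, 32, 112)

Answer: (2, 8, 32, 112)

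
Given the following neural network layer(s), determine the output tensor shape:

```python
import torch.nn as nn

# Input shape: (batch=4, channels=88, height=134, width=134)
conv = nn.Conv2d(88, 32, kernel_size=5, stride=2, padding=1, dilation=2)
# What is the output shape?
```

Input: (4, 88, 134, 134) -> Output: (4, 32, 64, 64)

Answer: (4, 32, 64, 64)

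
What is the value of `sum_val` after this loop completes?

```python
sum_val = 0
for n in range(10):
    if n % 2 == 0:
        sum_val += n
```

Sum of even numbers 0 to 9
`sum_val` takes the values: 0 → 2 → 6 → 12 → 20

Answer: 20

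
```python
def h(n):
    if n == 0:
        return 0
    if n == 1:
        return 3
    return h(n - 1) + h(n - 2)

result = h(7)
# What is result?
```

Build up from base cases: h(0)=0, h(1)=3, h(2)=3, h(3)=6, h(4)=9, h(5)=15, h(6)=24, ..., h(7)=39

Answer: 39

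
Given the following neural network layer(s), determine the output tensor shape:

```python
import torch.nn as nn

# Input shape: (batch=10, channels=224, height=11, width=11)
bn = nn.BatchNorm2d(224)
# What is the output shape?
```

Input: (10, 224, 11, 11) -> Output: (10, 224, 11, 11)

Answer: (10, 224, 11, 11)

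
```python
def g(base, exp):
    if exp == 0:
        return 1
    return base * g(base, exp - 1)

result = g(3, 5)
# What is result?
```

g(3, 5) = 3 * 3 * 3 * 3 * 3 = 243

Answer: 243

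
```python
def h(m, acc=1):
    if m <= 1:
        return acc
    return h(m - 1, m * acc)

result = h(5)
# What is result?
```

Accumulator trace (n, acc): (5, 1) -> (4, 5) -> (3, 20) -> (2, 60) -> (1, 120) -> return 120

Answer: 120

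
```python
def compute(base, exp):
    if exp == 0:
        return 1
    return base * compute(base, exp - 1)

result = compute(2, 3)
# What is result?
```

compute(2, 3) = 2 * 2 * 2 = 8

Answer: 8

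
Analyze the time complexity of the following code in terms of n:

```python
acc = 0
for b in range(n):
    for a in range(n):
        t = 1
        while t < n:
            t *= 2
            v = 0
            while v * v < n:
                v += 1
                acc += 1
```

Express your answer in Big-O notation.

Each loop level contributes: n × n × log n × √n. Multiplying the contributions gives O(n^2√n log n).

Answer: O(n^2√n log n)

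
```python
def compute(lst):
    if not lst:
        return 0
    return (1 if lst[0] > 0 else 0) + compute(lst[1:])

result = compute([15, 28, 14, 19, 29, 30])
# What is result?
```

Count of positive elements in [15, 28, 14, 19, 29, 30] = 6

Answer: 6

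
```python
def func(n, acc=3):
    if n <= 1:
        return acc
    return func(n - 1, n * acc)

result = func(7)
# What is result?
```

Accumulator trace (n, acc): (7, 3) -> (6, 21) -> (5, 126) -> (4, 630) -> (3, 2520) -> (2, 7560) -> (1, 15120) -> return 15120

Answer: 15120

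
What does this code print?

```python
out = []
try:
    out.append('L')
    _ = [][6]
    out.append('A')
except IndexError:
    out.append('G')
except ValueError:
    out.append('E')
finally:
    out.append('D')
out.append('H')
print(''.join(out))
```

Execution trace: 'L' (try body) → 'G' (except IndexError) → 'D' (finally) → 'H' (after the try/except). Output: LGDH

Answer: LGDH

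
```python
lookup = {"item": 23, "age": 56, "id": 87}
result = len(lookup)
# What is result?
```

Trace:
`lookup = {"item": 23, "age": 56, "id": 87}` → lookup = {'item': 23, 'age': 56, 'id': 87}
`result = len(lookup)` → result = 3
So result = 3

Answer: 3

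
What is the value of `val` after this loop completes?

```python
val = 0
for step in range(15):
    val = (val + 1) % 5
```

Increment mod 5, 15 times = 0
`val` takes the values: 0 → 1 → 2 → 3 → 4 → 0 → 1 → 2 → 3 → 4 → 0 → 1 → 2 → 3 → 4 → 0

Answer: 0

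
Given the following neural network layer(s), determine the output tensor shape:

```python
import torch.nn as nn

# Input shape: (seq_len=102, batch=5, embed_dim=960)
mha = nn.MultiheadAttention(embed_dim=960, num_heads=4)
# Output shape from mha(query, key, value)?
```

Input: (102, 5, 960) -> Output: (102, 5, 960)

Answer: (102, 5, 960)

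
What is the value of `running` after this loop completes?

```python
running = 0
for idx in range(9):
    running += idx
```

Sum of 0 to 8 = 36
`running` takes the values: 0 → 1 → 3 → 6 → 10 → 15 → 21 → 28 → 36

Answer: 36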